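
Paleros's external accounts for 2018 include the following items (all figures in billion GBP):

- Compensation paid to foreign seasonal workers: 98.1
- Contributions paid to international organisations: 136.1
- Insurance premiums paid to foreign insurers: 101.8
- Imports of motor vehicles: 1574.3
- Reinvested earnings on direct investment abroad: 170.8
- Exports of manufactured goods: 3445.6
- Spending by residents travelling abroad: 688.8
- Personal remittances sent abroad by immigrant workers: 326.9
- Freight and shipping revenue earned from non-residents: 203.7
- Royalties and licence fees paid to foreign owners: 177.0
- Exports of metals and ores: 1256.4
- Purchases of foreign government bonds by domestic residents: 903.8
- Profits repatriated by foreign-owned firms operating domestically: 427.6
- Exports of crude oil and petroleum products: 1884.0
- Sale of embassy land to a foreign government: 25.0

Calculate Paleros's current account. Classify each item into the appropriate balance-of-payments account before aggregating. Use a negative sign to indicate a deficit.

3429.9

Goods: 3445.6 + 1256.4 - 1574.3 + 1884.0 = 5011.7
Services: -688.8 - 177.0 + 203.7 - 101.8 = -763.9
Primary income: -98.1 - 427.6 + 170.8 = -354.9
Secondary income: -326.9 - 136.1 = -463.0
Current account = 5011.7 + (-763.9) + (-354.9) + (-463.0) = 3429.9
(Excluded from the current account — financial account: purchases of foreign government bonds by domestic residents 903.8; capital account: sale of embassy land to a foreign government 25.0.)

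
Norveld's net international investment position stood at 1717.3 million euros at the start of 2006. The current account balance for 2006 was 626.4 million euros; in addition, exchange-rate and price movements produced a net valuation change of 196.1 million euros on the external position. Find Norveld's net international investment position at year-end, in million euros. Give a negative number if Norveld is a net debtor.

2539.8

Change in NIIP = current account + net valuation change = 626.4 + 196.1 = 822.5
End-of-year NIIP = 1717.3 + 822.5 = 2539.8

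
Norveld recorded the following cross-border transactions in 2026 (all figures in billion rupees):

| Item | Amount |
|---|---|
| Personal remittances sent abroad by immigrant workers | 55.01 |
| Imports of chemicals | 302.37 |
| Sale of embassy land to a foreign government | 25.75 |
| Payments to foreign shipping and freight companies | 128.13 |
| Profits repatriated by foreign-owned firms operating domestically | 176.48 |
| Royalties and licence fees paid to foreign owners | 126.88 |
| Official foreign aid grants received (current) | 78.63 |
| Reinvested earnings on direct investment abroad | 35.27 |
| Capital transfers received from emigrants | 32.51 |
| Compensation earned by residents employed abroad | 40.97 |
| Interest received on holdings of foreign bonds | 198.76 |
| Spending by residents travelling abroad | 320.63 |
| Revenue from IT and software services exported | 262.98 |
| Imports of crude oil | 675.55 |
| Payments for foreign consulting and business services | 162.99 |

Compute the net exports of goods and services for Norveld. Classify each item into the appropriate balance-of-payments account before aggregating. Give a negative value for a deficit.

Goods: -675.55 - 302.37 = -977.92
Services: -128.13 - 320.63 - 126.88 + 262.98 - 162.99 = -475.65
Trade balance = -977.92 + (-475.65) = -1453.57
(Excluded from the trade balance — secondary income: personal remittances sent abroad by immigrant workers 55.01, official foreign aid grants received (current) 78.63; capital account: sale of embassy land to a foreign government 25.75, capital transfers received from emigrants 32.51; primary income: profits repatriated by foreign-owned firms operating domestically 176.48, reinvested earnings on direct investment abroad 35.27, compensation earned by residents employed abroad 40.97, interest received on holdings of foreign bonds 198.76.)

-1453.57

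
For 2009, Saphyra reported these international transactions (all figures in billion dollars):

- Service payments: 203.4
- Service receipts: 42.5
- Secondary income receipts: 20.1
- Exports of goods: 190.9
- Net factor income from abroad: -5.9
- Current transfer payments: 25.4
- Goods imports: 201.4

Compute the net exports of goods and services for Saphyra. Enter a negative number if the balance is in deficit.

Goods balance = 190.9 - 201.4 = -10.5
Services balance = 42.5 - 203.4 = -160.9
Trade balance (goods + services) = -10.5 + (-160.9) = -171.4

-171.4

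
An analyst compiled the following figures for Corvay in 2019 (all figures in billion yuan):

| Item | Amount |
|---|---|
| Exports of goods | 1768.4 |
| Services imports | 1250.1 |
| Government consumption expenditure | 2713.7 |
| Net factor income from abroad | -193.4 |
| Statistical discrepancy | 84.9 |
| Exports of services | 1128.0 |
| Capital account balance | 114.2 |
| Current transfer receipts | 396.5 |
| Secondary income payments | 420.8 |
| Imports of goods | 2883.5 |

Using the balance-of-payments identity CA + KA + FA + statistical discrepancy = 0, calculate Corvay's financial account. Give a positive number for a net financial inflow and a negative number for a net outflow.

1255.8

Goods balance = 1768.4 - 2883.5 = -1115.1
Services balance = 1128.0 - 1250.1 = -122.1
Trade balance (goods + services) = -1115.1 + (-122.1) = -1237.2
Net primary income = -193.4
Net secondary income = 396.5 - 420.8 = -24.3
Current account = -1237.2 + (-193.4) + (-24.3) = -1454.9
Financial account = -(-1454.9 + 114.2 + 84.9) = 1255.8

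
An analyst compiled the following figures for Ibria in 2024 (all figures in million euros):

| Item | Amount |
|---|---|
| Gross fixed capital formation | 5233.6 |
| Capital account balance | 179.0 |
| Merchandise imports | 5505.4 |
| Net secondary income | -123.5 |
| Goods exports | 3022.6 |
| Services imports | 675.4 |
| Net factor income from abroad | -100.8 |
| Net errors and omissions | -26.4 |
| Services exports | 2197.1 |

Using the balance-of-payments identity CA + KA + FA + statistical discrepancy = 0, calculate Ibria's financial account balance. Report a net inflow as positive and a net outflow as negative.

1032.8

Goods balance = 3022.6 - 5505.4 = -2482.8
Services balance = 2197.1 - 675.4 = 1521.7
Trade balance (goods + services) = -2482.8 + 1521.7 = -961.1
Net primary income = -100.8
Net secondary income = -123.5
Current account = -961.1 + (-100.8) + (-123.5) = -1185.4
Financial account = -(-1185.4 + 179.0 + (-26.4)) = 1032.8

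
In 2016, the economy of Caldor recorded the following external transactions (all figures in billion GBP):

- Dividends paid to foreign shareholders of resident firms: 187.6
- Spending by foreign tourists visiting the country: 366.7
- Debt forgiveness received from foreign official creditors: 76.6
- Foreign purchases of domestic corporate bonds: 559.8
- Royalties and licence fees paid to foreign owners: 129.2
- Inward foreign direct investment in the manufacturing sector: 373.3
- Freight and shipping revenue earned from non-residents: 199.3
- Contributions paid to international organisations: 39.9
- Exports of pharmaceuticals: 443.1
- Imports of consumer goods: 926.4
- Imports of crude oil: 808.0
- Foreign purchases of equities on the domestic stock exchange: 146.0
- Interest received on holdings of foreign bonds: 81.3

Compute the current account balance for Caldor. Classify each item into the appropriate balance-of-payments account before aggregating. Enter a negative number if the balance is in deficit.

-1000.7

Goods: 443.1 - 926.4 - 808.0 = -1291.3
Services: -129.2 + 366.7 + 199.3 = 436.8
Primary income: -187.6 + 81.3 = -106.3
Secondary income: -39.9
Current account = (-1291.3) + 436.8 + (-106.3) + (-39.9) = -1000.7
(Excluded from the current account — capital account: debt forgiveness received from foreign official creditors 76.6; financial account: foreign purchases of domestic corporate bonds 559.8, inward foreign direct investment in the manufacturing sector 373.3, foreign purchases of equities on the domestic stock exchange 146.0.)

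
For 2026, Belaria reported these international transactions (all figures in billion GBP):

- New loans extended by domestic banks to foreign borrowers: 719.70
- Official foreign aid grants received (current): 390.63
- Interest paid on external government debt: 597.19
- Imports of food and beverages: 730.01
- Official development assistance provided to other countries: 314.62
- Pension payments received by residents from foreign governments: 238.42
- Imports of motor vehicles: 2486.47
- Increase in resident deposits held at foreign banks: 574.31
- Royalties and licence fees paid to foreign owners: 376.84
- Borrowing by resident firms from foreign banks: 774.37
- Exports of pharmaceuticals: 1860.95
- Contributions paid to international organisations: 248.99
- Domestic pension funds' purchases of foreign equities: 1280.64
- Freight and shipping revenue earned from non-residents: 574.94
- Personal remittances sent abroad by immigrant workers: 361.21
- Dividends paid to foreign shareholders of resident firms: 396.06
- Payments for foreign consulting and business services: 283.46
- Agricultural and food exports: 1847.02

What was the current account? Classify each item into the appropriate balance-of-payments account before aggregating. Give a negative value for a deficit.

Goods: -2486.47 + 1847.02 + 1860.95 - 730.01 = 491.49
Services: 574.94 - 283.46 - 376.84 = -85.36
Primary income: -396.06 - 597.19 = -993.25
Secondary income: 390.63 - 361.21 - 314.62 - 248.99 + 238.42 = -295.77
Current account = 491.49 + (-85.36) + (-993.25) + (-295.77) = -882.89
(Excluded from the current account — financial account: new loans extended by domestic banks to foreign borrowers 719.70, increase in resident deposits held at foreign banks 574.31, borrowing by resident firms from foreign banks 774.37, domestic pension funds' purchases of foreign equities 1280.64.)

-882.89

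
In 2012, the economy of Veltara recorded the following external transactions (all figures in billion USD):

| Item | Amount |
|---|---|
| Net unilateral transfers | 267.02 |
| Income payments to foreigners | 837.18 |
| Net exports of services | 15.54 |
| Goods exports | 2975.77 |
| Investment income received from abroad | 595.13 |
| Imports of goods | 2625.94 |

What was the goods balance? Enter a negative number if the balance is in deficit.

349.83

Goods balance = 2975.77 - 2625.94 = 349.83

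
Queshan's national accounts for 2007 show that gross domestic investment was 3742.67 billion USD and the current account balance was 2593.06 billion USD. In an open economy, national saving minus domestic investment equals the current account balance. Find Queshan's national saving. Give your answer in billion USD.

S = I + CA = 3742.67 + 2593.06 = 6335.73

6335.73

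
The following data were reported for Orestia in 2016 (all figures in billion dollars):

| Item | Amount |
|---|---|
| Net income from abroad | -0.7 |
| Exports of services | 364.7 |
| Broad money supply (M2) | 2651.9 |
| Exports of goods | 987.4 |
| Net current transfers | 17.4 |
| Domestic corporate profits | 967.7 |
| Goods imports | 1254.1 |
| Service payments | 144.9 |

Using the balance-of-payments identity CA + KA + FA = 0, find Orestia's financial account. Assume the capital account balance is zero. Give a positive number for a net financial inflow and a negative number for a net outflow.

30.2

Goods balance = 987.4 - 1254.1 = -266.7
Services balance = 364.7 - 144.9 = 219.8
Trade balance (goods + services) = -266.7 + 219.8 = -46.9
Net primary income = -0.7
Net secondary income = 17.4
Current account = -46.9 + (-0.7) + 17.4 = -30.2
Financial account = -(-30.2) = 30.2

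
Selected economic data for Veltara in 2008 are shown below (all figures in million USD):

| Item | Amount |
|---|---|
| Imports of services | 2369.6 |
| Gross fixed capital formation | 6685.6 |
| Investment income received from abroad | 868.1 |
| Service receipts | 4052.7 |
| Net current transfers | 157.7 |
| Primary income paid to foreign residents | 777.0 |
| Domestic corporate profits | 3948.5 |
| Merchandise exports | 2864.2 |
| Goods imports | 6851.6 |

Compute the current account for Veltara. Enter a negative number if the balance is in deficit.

-2055.5

Goods balance = 2864.2 - 6851.6 = -3987.4
Services balance = 4052.7 - 2369.6 = 1683.1
Trade balance (goods + services) = -3987.4 + 1683.1 = -2304.3
Net primary income = 868.1 - 777.0 = 91.1
Net secondary income = 157.7
Current account = -2304.3 + 91.1 + 157.7 = -2055.5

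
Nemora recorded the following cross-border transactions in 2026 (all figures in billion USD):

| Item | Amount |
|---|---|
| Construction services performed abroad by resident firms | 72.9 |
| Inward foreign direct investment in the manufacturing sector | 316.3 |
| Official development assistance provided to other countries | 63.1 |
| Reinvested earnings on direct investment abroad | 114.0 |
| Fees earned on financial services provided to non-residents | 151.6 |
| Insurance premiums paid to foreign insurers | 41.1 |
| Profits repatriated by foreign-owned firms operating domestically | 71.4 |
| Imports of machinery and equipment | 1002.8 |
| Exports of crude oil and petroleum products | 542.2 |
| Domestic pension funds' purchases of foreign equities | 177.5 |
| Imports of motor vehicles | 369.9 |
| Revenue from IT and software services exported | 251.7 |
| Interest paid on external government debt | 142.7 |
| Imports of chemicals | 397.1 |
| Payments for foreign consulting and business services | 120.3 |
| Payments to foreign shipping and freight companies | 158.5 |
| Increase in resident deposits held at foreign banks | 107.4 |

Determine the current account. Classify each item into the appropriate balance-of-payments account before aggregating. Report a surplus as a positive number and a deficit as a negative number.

-1234.5

Goods: -1002.8 + 542.2 - 397.1 - 369.9 = -1227.6
Services: -158.5 - 41.1 + 251.7 + 151.6 - 120.3 + 72.9 = 156.3
Primary income: 114.0 - 71.4 - 142.7 = -100.1
Secondary income: -63.1
Current account = (-1227.6) + 156.3 + (-100.1) + (-63.1) = -1234.5
(Excluded from the current account — financial account: inward foreign direct investment in the manufacturing sector 316.3, domestic pension funds' purchases of foreign equities 177.5, increase in resident deposits held at foreign banks 107.4.)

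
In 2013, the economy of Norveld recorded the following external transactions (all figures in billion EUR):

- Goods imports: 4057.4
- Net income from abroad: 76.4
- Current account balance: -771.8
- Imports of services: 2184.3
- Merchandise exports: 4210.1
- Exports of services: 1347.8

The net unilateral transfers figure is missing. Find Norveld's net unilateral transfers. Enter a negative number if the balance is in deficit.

Current account = goods balance + services balance + net primary income + net secondary income
Sum of the known components = -607.4
Net unilateral transfers = CA - (known components) = -771.8 - (-607.4) = -164.4

-164.4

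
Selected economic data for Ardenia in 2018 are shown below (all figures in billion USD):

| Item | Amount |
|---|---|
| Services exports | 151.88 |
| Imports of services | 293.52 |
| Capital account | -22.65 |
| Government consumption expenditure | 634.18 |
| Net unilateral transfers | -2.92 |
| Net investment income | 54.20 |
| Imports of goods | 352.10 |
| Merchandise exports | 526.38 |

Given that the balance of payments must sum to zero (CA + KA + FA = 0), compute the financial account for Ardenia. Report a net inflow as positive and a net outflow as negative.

-61.27

Goods balance = 526.38 - 352.10 = 174.28
Services balance = 151.88 - 293.52 = -141.64
Trade balance (goods + services) = 174.28 + (-141.64) = 32.64
Net primary income = 54.20
Net secondary income = -2.92
Current account = 32.64 + 54.20 + (-2.92) = 83.92
Financial account = -(83.92 + (-22.65)) = -61.27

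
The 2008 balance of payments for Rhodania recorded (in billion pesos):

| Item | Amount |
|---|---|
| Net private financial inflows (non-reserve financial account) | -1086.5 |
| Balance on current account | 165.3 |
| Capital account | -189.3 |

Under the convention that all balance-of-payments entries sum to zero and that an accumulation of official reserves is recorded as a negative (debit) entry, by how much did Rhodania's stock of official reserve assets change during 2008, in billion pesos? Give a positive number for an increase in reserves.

Official reserve transactions balance = -(165.3 + (-189.3) + (-1086.5)) = 1110.5
An accumulation of reserves is recorded as a debit (negative entry), so the change in the stock of reserves is the negative of that balance.
Change in official reserves = -(1110.5) = -1110.5

-1110.5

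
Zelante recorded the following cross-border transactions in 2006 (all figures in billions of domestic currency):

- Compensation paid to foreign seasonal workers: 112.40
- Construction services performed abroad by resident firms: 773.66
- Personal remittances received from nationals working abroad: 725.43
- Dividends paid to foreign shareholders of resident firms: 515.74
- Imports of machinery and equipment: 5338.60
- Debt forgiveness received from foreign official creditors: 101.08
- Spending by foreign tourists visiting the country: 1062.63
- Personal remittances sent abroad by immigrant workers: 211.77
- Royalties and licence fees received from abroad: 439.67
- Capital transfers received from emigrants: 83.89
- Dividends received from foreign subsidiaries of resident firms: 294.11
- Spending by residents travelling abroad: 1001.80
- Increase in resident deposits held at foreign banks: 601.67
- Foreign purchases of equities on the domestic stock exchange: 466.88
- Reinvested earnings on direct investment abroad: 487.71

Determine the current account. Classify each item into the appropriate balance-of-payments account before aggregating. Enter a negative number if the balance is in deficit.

Goods: -5338.60
Services: 1062.63 + 773.66 - 1001.80 + 439.67 = 1274.16
Primary income: -112.40 - 515.74 + 487.71 + 294.11 = 153.68
Secondary income: 725.43 - 211.77 = 513.66
Current account = (-5338.60) + 1274.16 + 153.68 + 513.66 = -3397.10
(Excluded from the current account — capital account: debt forgiveness received from foreign official creditors 101.08, capital transfers received from emigrants 83.89; financial account: increase in resident deposits held at foreign banks 601.67, foreign purchases of equities on the domestic stock exchange 466.88.)

-3397.10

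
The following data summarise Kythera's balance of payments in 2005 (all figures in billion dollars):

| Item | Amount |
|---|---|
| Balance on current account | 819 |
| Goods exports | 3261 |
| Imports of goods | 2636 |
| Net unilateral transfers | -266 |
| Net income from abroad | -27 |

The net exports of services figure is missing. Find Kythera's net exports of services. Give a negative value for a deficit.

Current account = goods balance + services balance + net primary income + net secondary income
Sum of the known components = 332
Net exports of services = CA - (known components) = 819 - 332 = 487

487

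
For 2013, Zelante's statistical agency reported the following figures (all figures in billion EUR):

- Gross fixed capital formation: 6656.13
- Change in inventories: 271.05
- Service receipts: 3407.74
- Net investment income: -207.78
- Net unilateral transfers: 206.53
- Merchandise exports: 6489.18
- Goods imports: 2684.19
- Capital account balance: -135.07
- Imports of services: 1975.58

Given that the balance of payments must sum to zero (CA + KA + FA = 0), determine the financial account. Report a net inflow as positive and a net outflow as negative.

Goods balance = 6489.18 - 2684.19 = 3804.99
Services balance = 3407.74 - 1975.58 = 1432.16
Trade balance (goods + services) = 3804.99 + 1432.16 = 5237.15
Net primary income = -207.78
Net secondary income = 206.53
Current account = 5237.15 + (-207.78) + 206.53 = 5235.90
Financial account = -(5235.90 + (-135.07)) = -5100.83

-5100.83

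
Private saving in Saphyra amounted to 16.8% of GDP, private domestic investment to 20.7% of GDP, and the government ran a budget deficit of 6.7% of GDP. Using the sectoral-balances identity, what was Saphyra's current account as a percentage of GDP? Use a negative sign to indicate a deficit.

-10.6

By the sectoral-balances identity, CA = (S_private - I) + (T - G).
Private balance = 16.8 - 20.7 = -3.9
Government balance (T - G) = -6.7
CA = -3.9 + (-6.7) = -10.6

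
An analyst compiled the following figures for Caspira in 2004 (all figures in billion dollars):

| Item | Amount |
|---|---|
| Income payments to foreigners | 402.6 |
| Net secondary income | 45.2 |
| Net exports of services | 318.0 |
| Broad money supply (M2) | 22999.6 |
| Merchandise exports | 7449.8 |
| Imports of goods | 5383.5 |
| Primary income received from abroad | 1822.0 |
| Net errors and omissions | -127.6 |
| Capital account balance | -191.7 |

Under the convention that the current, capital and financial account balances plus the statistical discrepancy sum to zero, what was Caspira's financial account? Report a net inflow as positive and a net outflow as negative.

-3529.6

Goods balance = 7449.8 - 5383.5 = 2066.3
Services balance = 318.0
Trade balance (goods + services) = 2066.3 + 318.0 = 2384.3
Net primary income = 1822.0 - 402.6 = 1419.4
Net secondary income = 45.2
Current account = 2384.3 + 1419.4 + 45.2 = 3848.9
Financial account = -(3848.9 + (-191.7) + (-127.6)) = -3529.6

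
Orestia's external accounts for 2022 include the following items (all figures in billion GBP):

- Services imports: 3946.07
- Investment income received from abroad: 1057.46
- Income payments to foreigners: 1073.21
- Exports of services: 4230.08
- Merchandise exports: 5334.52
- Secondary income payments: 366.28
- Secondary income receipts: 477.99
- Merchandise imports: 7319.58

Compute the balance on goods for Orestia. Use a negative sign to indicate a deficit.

Goods balance = 5334.52 - 7319.58 = -1985.06

-1985.06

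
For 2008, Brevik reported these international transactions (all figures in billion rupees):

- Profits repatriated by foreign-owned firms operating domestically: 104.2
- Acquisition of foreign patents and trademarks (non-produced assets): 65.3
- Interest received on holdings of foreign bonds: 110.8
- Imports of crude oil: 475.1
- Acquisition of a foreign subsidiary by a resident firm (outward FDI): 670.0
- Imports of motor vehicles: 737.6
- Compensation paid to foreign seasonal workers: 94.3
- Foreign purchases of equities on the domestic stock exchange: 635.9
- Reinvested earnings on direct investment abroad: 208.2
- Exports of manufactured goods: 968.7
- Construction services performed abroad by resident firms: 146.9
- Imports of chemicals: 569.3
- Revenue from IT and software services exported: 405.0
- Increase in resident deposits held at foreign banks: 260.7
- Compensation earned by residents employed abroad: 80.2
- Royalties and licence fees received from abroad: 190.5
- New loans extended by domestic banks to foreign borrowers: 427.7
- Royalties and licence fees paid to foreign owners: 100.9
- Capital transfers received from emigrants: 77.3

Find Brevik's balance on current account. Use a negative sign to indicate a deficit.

Goods: -475.1 - 737.6 + 968.7 - 569.3 = -813.3
Services: -100.9 + 405.0 + 190.5 + 146.9 = 641.5
Primary income: 80.2 + 110.8 + 208.2 - 94.3 - 104.2 = 200.7
Current account = (-813.3) + 641.5 + 200.7 = 28.9
(Excluded from the current account — capital account: acquisition of foreign patents and trademarks (non-produced assets) 65.3, capital transfers received from emigrants 77.3; financial account: acquisition of a foreign subsidiary by a resident firm (outward FDI) 670.0, foreign purchases of equities on the domestic stock exchange 635.9, increase in resident deposits held at foreign banks 260.7, new loans extended by domestic banks to foreign borrowers 427.7.)

28.9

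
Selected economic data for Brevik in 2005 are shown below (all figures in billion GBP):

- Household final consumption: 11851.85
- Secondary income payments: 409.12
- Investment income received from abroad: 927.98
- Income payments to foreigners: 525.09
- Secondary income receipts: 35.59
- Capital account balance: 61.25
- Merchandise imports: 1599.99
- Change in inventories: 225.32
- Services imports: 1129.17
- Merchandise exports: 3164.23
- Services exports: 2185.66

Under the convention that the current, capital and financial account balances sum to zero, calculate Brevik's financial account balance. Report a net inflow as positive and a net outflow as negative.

Goods balance = 3164.23 - 1599.99 = 1564.24
Services balance = 2185.66 - 1129.17 = 1056.49
Trade balance (goods + services) = 1564.24 + 1056.49 = 2620.73
Net primary income = 927.98 - 525.09 = 402.89
Net secondary income = 35.59 - 409.12 = -373.53
Current account = 2620.73 + 402.89 + (-373.53) = 2650.09
Financial account = -(2650.09 + 61.25) = -2711.34

-2711.34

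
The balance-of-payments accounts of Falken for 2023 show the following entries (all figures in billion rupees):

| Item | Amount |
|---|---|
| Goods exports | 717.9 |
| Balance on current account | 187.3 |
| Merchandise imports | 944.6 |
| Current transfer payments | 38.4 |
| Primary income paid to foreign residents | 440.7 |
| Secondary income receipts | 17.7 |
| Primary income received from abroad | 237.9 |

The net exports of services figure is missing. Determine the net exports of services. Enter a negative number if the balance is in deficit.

637.5

Current account = goods balance + services balance + net primary income + net secondary income
Sum of the known components = -450.2
Net exports of services = CA - (known components) = 187.3 - (-450.2) = 637.5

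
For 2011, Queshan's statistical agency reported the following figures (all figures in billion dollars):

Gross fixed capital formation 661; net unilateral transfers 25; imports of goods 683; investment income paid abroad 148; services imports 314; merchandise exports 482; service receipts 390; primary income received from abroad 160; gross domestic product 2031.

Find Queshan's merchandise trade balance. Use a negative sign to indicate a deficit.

-201

Goods balance = 482 - 683 = -201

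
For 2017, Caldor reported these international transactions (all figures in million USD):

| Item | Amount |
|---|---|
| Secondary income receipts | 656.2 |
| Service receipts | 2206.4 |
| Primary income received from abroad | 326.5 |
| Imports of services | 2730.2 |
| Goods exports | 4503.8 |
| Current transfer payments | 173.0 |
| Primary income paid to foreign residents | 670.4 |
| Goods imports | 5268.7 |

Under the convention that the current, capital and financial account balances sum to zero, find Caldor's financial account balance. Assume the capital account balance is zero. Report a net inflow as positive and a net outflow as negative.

1149.4

Goods balance = 4503.8 - 5268.7 = -764.9
Services balance = 2206.4 - 2730.2 = -523.8
Trade balance (goods + services) = -764.9 + (-523.8) = -1288.7
Net primary income = 326.5 - 670.4 = -343.9
Net secondary income = 656.2 - 173.0 = 483.2
Current account = -1288.7 + (-343.9) + 483.2 = -1149.4
Financial account = -(-1149.4) = 1149.4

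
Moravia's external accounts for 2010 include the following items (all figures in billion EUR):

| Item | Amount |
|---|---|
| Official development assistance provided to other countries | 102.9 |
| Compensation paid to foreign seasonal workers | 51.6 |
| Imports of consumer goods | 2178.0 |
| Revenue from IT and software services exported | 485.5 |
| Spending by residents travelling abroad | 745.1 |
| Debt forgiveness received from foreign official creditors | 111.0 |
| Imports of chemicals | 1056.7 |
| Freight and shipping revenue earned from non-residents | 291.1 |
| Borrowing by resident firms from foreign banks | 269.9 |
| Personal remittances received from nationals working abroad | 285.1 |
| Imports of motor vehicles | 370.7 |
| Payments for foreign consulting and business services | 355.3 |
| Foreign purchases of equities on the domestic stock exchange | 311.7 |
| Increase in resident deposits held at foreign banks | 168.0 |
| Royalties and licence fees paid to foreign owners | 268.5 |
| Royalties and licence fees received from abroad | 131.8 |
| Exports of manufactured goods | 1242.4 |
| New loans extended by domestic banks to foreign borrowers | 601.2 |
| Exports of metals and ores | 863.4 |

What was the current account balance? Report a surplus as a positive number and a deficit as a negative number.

-1829.5

Goods: -2178.0 - 1056.7 + 1242.4 + 863.4 - 370.7 = -1499.6
Services: 485.5 - 745.1 + 291.1 - 355.3 - 268.5 + 131.8 = -460.5
Primary income: -51.6
Secondary income: 285.1 - 102.9 = 182.2
Current account = (-1499.6) + (-460.5) + (-51.6) + 182.2 = -1829.5
(Excluded from the current account — capital account: debt forgiveness received from foreign official creditors 111.0; financial account: borrowing by resident firms from foreign banks 269.9, foreign purchases of equities on the domestic stock exchange 311.7, increase in resident deposits held at foreign banks 168.0, new loans extended by domestic banks to foreign borrowers 601.2.)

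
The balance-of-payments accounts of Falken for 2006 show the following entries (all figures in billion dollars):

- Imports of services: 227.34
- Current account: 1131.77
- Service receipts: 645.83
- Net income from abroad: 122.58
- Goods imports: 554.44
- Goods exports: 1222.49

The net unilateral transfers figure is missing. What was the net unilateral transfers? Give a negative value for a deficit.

Current account = goods balance + services balance + net primary income + net secondary income
Sum of the known components = 1209.12
Net unilateral transfers = CA - (known components) = 1131.77 - 1209.12 = -77.35

-77.35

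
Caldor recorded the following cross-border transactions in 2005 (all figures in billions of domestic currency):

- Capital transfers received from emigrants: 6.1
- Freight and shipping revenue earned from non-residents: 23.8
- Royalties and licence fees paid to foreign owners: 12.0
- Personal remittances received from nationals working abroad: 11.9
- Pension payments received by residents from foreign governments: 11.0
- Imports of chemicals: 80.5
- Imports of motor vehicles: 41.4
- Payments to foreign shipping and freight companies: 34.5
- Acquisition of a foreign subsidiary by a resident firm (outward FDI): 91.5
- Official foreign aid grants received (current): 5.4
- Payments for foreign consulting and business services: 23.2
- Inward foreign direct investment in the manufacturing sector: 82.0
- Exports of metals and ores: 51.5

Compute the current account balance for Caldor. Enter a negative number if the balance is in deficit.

-88.0

Goods: 51.5 - 41.4 - 80.5 = -70.4
Services: -34.5 - 12.0 - 23.2 + 23.8 = -45.9
Secondary income: 11.9 + 5.4 + 11.0 = 28.3
Current account = (-70.4) + (-45.9) + 28.3 = -88.0
(Excluded from the current account — capital account: capital transfers received from emigrants 6.1; financial account: acquisition of a foreign subsidiary by a resident firm (outward FDI) 91.5, inward foreign direct investment in the manufacturing sector 82.0.)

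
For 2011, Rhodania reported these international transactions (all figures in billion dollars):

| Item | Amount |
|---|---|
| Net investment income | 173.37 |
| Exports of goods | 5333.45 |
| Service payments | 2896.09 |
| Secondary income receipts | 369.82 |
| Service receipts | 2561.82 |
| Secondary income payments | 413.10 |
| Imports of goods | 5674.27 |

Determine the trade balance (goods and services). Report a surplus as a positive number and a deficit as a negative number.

-675.09

Goods balance = 5333.45 - 5674.27 = -340.82
Services balance = 2561.82 - 2896.09 = -334.27
Trade balance (goods + services) = -340.82 + (-334.27) = -675.09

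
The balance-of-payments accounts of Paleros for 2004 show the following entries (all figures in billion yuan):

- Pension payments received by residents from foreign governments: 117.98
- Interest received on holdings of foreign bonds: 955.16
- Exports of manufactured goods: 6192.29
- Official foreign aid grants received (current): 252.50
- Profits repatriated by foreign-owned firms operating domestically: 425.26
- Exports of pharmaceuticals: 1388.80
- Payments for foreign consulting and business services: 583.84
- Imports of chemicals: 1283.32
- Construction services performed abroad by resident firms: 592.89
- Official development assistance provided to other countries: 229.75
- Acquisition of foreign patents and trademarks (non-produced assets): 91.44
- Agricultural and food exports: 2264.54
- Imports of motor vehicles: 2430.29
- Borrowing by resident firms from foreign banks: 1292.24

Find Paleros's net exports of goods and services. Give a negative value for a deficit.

6141.07

Goods: -1283.32 + 6192.29 + 2264.54 - 2430.29 + 1388.80 = 6132.02
Services: -583.84 + 592.89 = 9.05
Trade balance = 6132.02 + 9.05 = 6141.07
(Excluded from the trade balance — secondary income: pension payments received by residents from foreign governments 117.98, official foreign aid grants received (current) 252.50, official development assistance provided to other countries 229.75; primary income: interest received on holdings of foreign bonds 955.16, profits repatriated by foreign-owned firms operating domestically 425.26; capital account: acquisition of foreign patents and trademarks (non-produced assets) 91.44; financial account: borrowing by resident firms from foreign banks 1292.24.)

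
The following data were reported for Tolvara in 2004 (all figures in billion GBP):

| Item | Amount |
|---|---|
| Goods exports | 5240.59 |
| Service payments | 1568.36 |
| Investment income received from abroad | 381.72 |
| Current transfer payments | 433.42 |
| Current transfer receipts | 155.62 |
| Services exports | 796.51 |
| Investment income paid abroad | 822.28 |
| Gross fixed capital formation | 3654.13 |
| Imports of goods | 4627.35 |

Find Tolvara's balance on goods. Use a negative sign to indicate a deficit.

Goods balance = 5240.59 - 4627.35 = 613.24

613.24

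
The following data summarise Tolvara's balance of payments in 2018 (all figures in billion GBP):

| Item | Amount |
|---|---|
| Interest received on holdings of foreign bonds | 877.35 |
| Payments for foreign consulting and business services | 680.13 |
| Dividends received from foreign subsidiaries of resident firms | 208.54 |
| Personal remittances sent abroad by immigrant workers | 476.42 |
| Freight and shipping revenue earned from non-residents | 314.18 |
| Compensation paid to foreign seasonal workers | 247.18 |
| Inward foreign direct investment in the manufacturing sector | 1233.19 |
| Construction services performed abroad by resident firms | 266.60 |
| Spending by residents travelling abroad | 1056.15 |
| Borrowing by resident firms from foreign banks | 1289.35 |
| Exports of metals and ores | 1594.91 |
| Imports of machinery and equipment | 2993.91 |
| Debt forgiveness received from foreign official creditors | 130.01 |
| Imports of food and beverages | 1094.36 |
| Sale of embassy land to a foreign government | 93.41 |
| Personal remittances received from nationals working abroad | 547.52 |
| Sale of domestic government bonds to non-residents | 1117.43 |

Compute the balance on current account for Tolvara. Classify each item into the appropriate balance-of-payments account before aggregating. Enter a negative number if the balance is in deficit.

-2739.05

Goods: 1594.91 - 1094.36 - 2993.91 = -2493.36
Services: -1056.15 - 680.13 + 266.60 + 314.18 = -1155.50
Primary income: 208.54 - 247.18 + 877.35 = 838.71
Secondary income: 547.52 - 476.42 = 71.10
Current account = (-2493.36) + (-1155.50) + 838.71 + 71.10 = -2739.05
(Excluded from the current account — financial account: inward foreign direct investment in the manufacturing sector 1233.19, borrowing by resident firms from foreign banks 1289.35, sale of domestic government bonds to non-residents 1117.43; capital account: debt forgiveness received from foreign official creditors 130.01, sale of embassy land to a foreign government 93.41.)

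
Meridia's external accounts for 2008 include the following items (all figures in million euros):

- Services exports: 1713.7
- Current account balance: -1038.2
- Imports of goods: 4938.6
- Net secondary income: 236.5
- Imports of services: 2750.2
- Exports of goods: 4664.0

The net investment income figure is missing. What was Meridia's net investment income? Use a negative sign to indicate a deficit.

Current account = goods balance + services balance + net primary income + net secondary income
Sum of the known components = -1074.6
Net investment income = CA - (known components) = -1038.2 - (-1074.6) = 36.4

36.4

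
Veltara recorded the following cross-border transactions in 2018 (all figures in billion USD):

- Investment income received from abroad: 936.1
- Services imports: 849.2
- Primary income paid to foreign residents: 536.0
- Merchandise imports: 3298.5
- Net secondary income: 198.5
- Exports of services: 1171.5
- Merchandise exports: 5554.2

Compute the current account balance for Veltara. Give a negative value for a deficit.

3176.6

Goods balance = 5554.2 - 3298.5 = 2255.7
Services balance = 1171.5 - 849.2 = 322.3
Trade balance (goods + services) = 2255.7 + 322.3 = 2578.0
Net primary income = 936.1 - 536.0 = 400.1
Net secondary income = 198.5
Current account = 2578.0 + 400.1 + 198.5 = 3176.6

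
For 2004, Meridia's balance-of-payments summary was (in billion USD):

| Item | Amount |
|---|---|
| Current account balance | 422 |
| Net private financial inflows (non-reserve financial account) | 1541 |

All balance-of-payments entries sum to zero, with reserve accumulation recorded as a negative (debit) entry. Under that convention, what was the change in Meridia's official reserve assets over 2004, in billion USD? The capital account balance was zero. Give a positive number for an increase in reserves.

1963

Official reserve transactions balance = -(422 + 1541) = -1963
An accumulation of reserves is recorded as a debit (negative entry), so the change in the stock of reserves is the negative of that balance.
Change in official reserves = -(-1963) = 1963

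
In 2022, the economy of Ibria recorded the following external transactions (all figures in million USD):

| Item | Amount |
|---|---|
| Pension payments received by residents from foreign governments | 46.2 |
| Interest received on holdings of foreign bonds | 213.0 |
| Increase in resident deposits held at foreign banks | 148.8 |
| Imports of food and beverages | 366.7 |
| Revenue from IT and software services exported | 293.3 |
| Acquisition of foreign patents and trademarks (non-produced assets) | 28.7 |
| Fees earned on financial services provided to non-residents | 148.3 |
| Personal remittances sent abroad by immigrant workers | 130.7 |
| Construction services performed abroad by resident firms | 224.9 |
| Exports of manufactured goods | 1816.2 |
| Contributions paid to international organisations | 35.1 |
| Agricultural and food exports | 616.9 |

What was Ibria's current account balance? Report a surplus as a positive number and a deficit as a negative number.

2826.3

Goods: -366.7 + 616.9 + 1816.2 = 2066.4
Services: 224.9 + 148.3 + 293.3 = 666.5
Primary income: 213.0
Secondary income: -130.7 - 35.1 + 46.2 = -119.6
Current account = 2066.4 + 666.5 + 213.0 + (-119.6) = 2826.3
(Excluded from the current account — financial account: increase in resident deposits held at foreign banks 148.8; capital account: acquisition of foreign patents and trademarks (non-produced assets) 28.7.)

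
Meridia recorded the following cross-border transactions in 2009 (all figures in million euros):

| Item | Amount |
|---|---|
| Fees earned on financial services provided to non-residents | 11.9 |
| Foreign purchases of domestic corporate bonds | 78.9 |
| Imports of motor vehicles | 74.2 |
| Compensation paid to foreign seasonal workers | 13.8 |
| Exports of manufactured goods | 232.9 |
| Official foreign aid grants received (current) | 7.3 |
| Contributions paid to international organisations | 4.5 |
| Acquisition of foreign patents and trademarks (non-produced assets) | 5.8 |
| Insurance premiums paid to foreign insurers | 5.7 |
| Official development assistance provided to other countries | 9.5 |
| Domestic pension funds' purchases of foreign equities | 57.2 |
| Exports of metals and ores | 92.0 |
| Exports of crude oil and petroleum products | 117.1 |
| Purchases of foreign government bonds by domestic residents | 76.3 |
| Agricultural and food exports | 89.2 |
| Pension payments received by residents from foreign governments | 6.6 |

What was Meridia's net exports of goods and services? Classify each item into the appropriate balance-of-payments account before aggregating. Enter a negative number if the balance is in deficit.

463.2

Goods: 92.0 + 89.2 + 232.9 - 74.2 + 117.1 = 457.0
Services: 11.9 - 5.7 = 6.2
Trade balance = 457.0 + 6.2 = 463.2
(Excluded from the trade balance — financial account: foreign purchases of domestic corporate bonds 78.9, domestic pension funds' purchases of foreign equities 57.2, purchases of foreign government bonds by domestic residents 76.3; primary income: compensation paid to foreign seasonal workers 13.8; secondary income: official foreign aid grants received (current) 7.3, contributions paid to international organisations 4.5, official development assistance provided to other countries 9.5, pension payments received by residents from foreign governments 6.6; capital account: acquisition of foreign patents and trademarks (non-produced assets) 5.8.)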